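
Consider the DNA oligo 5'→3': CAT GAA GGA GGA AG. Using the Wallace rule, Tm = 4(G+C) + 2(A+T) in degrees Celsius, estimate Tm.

A=6, G=6, T=1, C=1
A+T = 7, G+C = 7
Tm = 4·7 + 2·7 = 28 + 14 = 42°C

42°C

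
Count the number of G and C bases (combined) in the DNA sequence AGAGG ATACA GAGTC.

7

Scanning the sequence gives A=6, C=2, T=2, G=5.
G+C = 5 + 2 = 7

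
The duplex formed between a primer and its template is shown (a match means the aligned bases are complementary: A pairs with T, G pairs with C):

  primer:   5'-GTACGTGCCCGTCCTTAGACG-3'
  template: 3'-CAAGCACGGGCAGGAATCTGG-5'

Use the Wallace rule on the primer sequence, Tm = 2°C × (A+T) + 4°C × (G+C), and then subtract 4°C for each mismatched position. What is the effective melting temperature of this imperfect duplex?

60°C

Primer base counts: A=3, T=5, G=6, C=7 → A+T=8, G+C=13
Perfect-match Tm = 2(8) + 4(13) = 16 + 52 = 68°C
Mismatches (positions where the bases are not complementary): 2 (at positions 3, 21)
Effective Tm = 68 − 2×4 = 68 − 8 = 60°C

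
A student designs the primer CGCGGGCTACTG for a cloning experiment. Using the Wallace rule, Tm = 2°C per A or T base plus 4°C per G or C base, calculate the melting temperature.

42°C

Counting bases: A=1, C=4, T=2, G=5
So N_AT = 3 and N_GC = 9.
Tm = 4·9 + 2·3 = 36 + 6 = 42°C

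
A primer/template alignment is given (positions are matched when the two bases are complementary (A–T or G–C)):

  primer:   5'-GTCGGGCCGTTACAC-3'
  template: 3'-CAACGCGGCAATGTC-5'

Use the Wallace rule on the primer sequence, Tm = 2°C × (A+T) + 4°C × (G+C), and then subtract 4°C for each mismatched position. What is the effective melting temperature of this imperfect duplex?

38°C

Primer base counts: A=2, T=3, G=5, C=5 → A+T=5, G+C=10
Perfect-match Tm = 2(5) + 4(10) = 10 + 40 = 50°C
Mismatches (positions where the bases are not complementary): 3 (at positions 3, 5, 15)
Effective Tm = 50 − 3×4 = 50 − 12 = 38°C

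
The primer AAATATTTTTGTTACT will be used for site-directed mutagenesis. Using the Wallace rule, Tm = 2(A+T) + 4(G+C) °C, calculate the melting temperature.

36°C

Counting bases: C=1, G=1, T=9, A=5
So N_AT = 14 and N_GC = 2.
Tm = 4·2 + 2·14 = 8 + 28 = 36°C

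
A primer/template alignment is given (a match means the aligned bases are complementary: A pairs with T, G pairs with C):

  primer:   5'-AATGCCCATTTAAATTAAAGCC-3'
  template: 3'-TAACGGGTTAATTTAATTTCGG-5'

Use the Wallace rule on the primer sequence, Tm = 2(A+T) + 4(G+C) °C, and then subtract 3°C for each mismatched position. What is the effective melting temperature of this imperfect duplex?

52°C

Primer base counts: A=9, T=6, G=2, C=5 → A+T=15, G+C=7
Perfect-match Tm = 2(15) + 4(7) = 30 + 28 = 58°C
Mismatches (positions where the bases are not complementary): 2 (at positions 2, 9)
Effective Tm = 58 − 2×3 = 58 − 6 = 52°C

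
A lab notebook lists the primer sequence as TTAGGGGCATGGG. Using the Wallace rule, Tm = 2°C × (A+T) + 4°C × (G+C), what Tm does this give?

42°C

T=3, G=7, C=1, A=2
So N_AT = 5 and N_GC = 8.
Tm = 4·8 + 2·5 = 32 + 10 = 42°C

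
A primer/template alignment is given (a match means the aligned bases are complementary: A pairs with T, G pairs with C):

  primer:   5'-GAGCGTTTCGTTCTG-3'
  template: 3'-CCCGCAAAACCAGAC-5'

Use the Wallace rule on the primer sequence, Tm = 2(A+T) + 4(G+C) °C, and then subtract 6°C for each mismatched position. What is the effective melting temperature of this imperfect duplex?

28°C

Primer base counts: A=1, T=6, G=5, C=3 → A+T=7, G+C=8
Perfect-match Tm = 2(7) + 4(8) = 14 + 32 = 46°C
Mismatches (positions where the bases are not complementary): 3 (at positions 2, 9, 11)
Effective Tm = 46 − 3×6 = 46 − 18 = 28°C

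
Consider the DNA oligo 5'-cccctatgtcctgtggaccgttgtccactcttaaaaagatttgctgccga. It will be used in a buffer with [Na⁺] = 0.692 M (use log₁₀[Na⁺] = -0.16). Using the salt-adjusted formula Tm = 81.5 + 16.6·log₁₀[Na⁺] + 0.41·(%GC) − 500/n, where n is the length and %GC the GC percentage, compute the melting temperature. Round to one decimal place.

Length n = 50. A=10, G=10, T=15, C=15
G+C = 25, so %GC = 25/50 × 100 = 50%
Salt term: 16.6 × (-0.16) = -2.656
GC term: 0.41 × 50 = 20.5; length term: −500/50 = −10
Tm = 81.5 + (-2.656) + 20.5 − 10 = 89.344 → 89.3°C

89.3°C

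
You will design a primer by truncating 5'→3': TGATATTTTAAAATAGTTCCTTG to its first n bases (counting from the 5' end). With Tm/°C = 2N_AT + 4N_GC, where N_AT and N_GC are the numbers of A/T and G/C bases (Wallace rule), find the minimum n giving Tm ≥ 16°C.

n = 7

First 6 bases: TGATAT → Tm = 14°C (< 16°C)
First 7 bases: TGATATT → Tm = 16°C (≥ 16°C)
Since every base adds ≥2°C, Tm only increases with n, so the threshold is first crossed at n = 7.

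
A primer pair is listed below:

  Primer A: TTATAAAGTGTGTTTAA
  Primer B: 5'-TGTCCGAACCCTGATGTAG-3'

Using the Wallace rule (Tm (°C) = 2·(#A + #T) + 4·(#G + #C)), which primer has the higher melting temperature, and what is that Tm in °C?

Primer A: A+T=14, G+C=3 → Tm = 2(14)+4(3) = 40°C
Primer B: A+T=9, G+C=10 → Tm = 2(9)+4(10) = 58°C
40°C vs 58°C → primer B is higher.

Primer B, 58°C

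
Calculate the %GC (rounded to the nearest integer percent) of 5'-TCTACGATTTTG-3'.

33%

A=2, G=2, T=6, C=2
G+C = 2 + 2 = 4 out of 12 bases
%GC = 4/12 × 100 = 33.33% ≈ 33%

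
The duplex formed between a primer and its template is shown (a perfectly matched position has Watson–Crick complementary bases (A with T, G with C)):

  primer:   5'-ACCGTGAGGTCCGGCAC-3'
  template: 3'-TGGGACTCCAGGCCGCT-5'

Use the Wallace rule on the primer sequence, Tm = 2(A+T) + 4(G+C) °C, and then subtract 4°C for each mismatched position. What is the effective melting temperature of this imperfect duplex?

46°C

Primer base counts: A=3, T=2, G=6, C=6 → A+T=5, G+C=12
Perfect-match Tm = 2(5) + 4(12) = 10 + 48 = 58°C
Mismatches (positions where the bases are not complementary): 3 (at positions 4, 16, 17)
Effective Tm = 58 − 3×4 = 58 − 12 = 46°C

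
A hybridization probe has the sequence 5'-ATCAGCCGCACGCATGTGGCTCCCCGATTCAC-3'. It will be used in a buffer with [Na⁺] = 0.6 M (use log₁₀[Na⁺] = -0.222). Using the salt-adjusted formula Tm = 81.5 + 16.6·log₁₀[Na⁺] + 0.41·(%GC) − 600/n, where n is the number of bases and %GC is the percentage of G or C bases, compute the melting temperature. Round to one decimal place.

84.7°C

Length n = 32. Counting bases: C=13, G=7, T=6, A=6
G+C = 20, so %GC = 20/32 × 100 = 62.5%
Salt term: 16.6 × (-0.222) = -3.685
GC term: 0.41 × 62.5 = 25.625; length term: −600/32 = −18.75
Tm = 81.5 + (-3.685) + 25.625 − 18.75 = 84.69 → 84.7°C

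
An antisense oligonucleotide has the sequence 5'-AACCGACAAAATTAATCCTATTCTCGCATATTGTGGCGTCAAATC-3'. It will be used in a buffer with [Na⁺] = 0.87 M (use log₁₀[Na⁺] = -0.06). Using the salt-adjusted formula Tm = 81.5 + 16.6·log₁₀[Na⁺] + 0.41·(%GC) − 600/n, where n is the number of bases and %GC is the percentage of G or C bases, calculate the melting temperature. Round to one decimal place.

82.7°C

Length n = 45. Scanning the sequence gives A=15, G=6, T=13, C=11.
G+C = 17, so %GC = 17/45 × 100 = 37.778%
Salt term: 16.6 × (-0.06) = -0.996
GC term: 0.41 × 37.778 = 15.489; length term: −600/45 = −13.333
Tm = 81.5 + (-0.996) + 15.489 − 13.333 = 82.66 → 82.7°C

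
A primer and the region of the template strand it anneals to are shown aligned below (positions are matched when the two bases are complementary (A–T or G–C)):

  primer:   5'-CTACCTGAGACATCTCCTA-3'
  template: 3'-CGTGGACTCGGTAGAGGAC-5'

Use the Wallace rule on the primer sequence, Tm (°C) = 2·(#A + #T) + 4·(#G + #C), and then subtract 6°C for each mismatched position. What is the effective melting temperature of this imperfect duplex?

Primer base counts: A=5, T=5, G=2, C=7 → A+T=10, G+C=9
Perfect-match Tm = 2(10) + 4(9) = 20 + 36 = 56°C
Mismatches (positions where the bases are not complementary): 4 (at positions 1, 2, 10, 19)
Effective Tm = 56 − 4×6 = 56 − 24 = 32°C

32°C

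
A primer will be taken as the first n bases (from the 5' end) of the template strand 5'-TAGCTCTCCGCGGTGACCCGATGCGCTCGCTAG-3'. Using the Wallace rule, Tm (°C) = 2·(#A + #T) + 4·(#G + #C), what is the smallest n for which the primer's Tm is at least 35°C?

First 10 bases: TAGCTCTCCG → Tm = 32°C (< 35°C)
First 11 bases: TAGCTCTCCGC → Tm = 36°C (≥ 35°C)
Since every base adds ≥2°C, Tm only increases with n, so the threshold is first crossed at n = 11.

n = 11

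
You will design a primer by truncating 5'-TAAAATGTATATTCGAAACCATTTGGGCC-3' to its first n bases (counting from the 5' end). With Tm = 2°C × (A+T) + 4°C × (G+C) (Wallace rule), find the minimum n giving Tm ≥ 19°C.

n = 9

First 8 bases: TAAAATGT → Tm = 18°C (< 19°C)
First 9 bases: TAAAATGTA → Tm = 20°C (≥ 19°C)
Since every base adds ≥2°C, Tm only increases with n, so the threshold is first crossed at n = 9.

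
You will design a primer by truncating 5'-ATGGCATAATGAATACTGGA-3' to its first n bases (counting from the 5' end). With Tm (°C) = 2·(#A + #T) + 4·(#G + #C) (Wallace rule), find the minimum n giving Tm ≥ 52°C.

First 18 bases: ATGGCATAATGAATACTG → Tm = 48°C (< 52°C)
First 19 bases: ATGGCATAATGAATACTGG → Tm = 52°C (≥ 52°C)
Each additional base adds 2°C (A/T) or 4°C (G/C), so Tm is non-decreasing in n; n = 19 is the first length to reach 52°C.

n = 19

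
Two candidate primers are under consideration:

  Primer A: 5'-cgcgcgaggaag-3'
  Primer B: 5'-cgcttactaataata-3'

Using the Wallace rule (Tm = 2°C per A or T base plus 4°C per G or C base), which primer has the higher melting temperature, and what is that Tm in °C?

Primer A, 42°C

Primer A: A+T=3, G+C=9 → Tm = 2(3)+4(9) = 42°C
Primer B: A+T=11, G+C=4 → Tm = 2(11)+4(4) = 38°C
42°C vs 38°C → primer A is higher.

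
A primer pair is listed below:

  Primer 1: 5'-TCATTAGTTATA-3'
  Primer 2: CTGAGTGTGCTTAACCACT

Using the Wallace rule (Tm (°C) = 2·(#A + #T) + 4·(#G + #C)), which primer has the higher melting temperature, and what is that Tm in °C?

Primer 2, 56°C

Primer 1: A+T=10, G+C=2 → Tm = 2(10)+4(2) = 28°C
Primer 2: A+T=10, G+C=9 → Tm = 2(10)+4(9) = 56°C
28°C vs 56°C → primer 2 is higher.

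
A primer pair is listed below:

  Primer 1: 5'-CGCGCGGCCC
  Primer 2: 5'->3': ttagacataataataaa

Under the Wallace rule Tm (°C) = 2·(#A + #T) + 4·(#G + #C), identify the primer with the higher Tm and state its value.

Primer 1, 40°C

Primer 1: A+T=0, G+C=10 → Tm = 2(0)+4(10) = 40°C
Primer 2: A+T=15, G+C=2 → Tm = 2(15)+4(2) = 38°C
40°C vs 38°C → primer 1 is higher.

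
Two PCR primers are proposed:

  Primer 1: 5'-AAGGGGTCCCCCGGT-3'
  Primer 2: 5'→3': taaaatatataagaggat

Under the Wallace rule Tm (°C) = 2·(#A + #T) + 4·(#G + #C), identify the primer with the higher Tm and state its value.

Primer 1: A+T=4, G+C=11 → Tm = 2(4)+4(11) = 52°C
Primer 2: A+T=15, G+C=3 → Tm = 2(15)+4(3) = 42°C
52°C vs 42°C → primer 1 is higher.

Primer 1, 52°C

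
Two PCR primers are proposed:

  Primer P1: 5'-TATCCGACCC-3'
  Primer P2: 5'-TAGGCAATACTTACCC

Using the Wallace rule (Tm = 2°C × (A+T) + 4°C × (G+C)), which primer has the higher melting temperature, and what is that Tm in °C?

Primer P2, 46°C

Primer P1: A+T=4, G+C=6 → Tm = 2(4)+4(6) = 32°C
Primer P2: A+T=9, G+C=7 → Tm = 2(9)+4(7) = 46°C
32°C vs 46°C → primer P2 is higher.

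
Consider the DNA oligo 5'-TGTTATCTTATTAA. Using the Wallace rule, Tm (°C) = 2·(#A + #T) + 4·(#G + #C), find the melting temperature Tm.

G=1, C=1, A=4, T=8
So N_AT = 12 and N_GC = 2.
Tm = 2(12) + 4(2) = 24 + 8 = 32°C

32°C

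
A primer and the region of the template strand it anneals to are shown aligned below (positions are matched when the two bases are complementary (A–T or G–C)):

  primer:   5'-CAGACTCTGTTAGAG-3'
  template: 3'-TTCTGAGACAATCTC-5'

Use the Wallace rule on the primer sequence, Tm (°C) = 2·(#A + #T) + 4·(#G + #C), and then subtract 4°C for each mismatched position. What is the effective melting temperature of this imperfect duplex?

40°C

Primer base counts: A=4, T=4, G=4, C=3 → A+T=8, G+C=7
Perfect-match Tm = 2(8) + 4(7) = 16 + 28 = 44°C
Mismatches (positions where the bases are not complementary): 1 (at position 1)
Effective Tm = 44 − 1×4 = 44 − 4 = 40°C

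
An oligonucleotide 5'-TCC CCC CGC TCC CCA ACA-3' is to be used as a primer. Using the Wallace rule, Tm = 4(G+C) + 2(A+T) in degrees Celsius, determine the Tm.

62°C

C=12, A=3, T=2, G=1
So N_AT = 5 and N_GC = 13.
Tm = 2×5 + 4×13 = 62°C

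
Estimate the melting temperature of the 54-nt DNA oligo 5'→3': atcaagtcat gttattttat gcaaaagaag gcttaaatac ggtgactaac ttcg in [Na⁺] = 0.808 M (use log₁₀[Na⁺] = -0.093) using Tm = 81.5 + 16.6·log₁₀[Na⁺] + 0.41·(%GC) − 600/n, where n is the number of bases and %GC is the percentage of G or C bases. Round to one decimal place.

82.5°C

Length n = 54. Base counts: G=10, A=19, C=8, T=17
G+C = 18, so %GC = 18/54 × 100 = 33.333%
Salt term: 16.6 × (-0.093) = -1.544
GC term: 0.41 × 33.333 = 13.667; length term: −600/54 = −11.111
Tm = 81.5 + (-1.544) + 13.667 − 11.111 = 82.512 → 82.5°C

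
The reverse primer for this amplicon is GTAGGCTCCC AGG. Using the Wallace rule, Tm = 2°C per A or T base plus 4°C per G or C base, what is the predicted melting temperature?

Base counts: T=2, A=2, G=5, C=4
So N_AT = 4 and N_GC = 9.
Tm = 4·9 + 2·4 = 36 + 8 = 44°C

44°C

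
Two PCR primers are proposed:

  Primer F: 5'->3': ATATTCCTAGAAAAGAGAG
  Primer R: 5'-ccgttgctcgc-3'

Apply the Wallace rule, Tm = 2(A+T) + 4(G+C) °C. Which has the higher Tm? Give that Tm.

Primer F, 50°C

Primer F: A+T=13, G+C=6 → Tm = 2(13)+4(6) = 50°C
Primer R: A+T=3, G+C=8 → Tm = 2(3)+4(8) = 38°C
50°C vs 38°C → primer F is higher.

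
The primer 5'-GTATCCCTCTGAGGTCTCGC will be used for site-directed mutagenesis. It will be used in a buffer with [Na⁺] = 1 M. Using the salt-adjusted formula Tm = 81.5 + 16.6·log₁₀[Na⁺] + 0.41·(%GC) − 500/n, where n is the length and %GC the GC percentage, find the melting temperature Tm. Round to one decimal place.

81.1°C

Length n = 20. Counting bases: T=6, C=7, G=5, A=2
G+C = 12, so %GC = 12/20 × 100 = 60%
Salt term: 16.6 × (0) = 0
GC term: 0.41 × 60 = 24.6; length term: −500/20 = −25
Tm = 81.5 + (0) + 24.6 − 25 = 81.1 → 81.1°C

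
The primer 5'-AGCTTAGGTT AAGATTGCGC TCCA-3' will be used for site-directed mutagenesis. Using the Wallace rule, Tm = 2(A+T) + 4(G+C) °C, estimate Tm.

70°C

C=5, G=6, A=6, T=7
AT pairs contribute 13, GC pairs contribute 11.
Tm = 2×13 + 4×11 = 70°C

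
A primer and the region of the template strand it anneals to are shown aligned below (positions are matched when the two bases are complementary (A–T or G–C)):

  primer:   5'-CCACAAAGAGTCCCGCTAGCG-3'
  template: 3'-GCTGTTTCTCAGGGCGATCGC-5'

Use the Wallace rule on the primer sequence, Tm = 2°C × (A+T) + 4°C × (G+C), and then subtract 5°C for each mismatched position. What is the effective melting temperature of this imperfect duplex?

Primer base counts: A=6, T=2, G=5, C=8 → A+T=8, G+C=13
Perfect-match Tm = 2(8) + 4(13) = 16 + 52 = 68°C
Mismatches (positions where the bases are not complementary): 1 (at position 2)
Effective Tm = 68 − 1×5 = 68 − 5 = 63°C

63°C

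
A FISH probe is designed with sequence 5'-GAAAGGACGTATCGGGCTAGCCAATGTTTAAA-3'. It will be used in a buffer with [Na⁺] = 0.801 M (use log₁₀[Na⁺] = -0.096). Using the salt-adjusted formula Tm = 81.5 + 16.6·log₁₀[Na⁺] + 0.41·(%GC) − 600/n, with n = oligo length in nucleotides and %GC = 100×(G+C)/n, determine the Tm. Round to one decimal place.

79.1°C

Length n = 32. T=7, C=5, G=9, A=11
G+C = 14, so %GC = 14/32 × 100 = 43.75%
Salt term: 16.6 × (-0.096) = -1.594
GC term: 0.41 × 43.75 = 17.938; length term: −600/32 = −18.75
Tm = 81.5 + (-1.594) + 17.938 − 18.75 = 79.094 → 79.1°C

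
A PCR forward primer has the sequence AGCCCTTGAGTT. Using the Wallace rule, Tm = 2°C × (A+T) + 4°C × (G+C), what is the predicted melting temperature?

Scanning the sequence gives A=2, C=3, G=3, T=4.
AT pairs contribute 6, GC pairs contribute 6.
Tm = 4·6 + 2·6 = 24 + 12 = 36°C

36°C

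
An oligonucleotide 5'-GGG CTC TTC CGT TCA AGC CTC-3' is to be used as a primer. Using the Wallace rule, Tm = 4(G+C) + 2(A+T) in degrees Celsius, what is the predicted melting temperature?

Scanning the sequence gives A=2, T=6, C=8, G=5.
So N_AT = 8 and N_GC = 13.
Tm = 4·13 + 2·8 = 52 + 16 = 68°C

68°C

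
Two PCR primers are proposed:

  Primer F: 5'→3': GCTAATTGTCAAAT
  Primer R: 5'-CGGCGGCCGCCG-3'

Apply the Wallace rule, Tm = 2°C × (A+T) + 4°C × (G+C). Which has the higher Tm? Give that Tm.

Primer R, 48°C

Primer F: A+T=10, G+C=4 → Tm = 2(10)+4(4) = 36°C
Primer R: A+T=0, G+C=12 → Tm = 2(0)+4(12) = 48°C
36°C vs 48°C → primer R is higher.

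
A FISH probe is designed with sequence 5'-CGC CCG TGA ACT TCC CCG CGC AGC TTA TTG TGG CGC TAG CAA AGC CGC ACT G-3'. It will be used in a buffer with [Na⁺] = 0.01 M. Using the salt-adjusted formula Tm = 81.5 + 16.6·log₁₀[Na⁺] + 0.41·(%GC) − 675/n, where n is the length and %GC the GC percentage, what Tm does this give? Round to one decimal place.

61.3°C

Length n = 52. Counting bases: T=10, C=19, A=9, G=14
G+C = 33, so %GC = 33/52 × 100 = 63.462%
Salt term: 16.6 × (-2) = -33.2
GC term: 0.41 × 63.462 = 26.019; length term: −675/52 = −12.981
Tm = 81.5 + (-33.2) + 26.019 − 12.981 = 61.338 → 61.3°C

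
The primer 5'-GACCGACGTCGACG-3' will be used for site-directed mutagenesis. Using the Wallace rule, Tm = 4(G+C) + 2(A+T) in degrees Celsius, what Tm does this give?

Counting bases: G=5, A=3, T=1, C=5
AT pairs contribute 4, GC pairs contribute 10.
Tm = 2×4 + 4×10 = 48°C

48°C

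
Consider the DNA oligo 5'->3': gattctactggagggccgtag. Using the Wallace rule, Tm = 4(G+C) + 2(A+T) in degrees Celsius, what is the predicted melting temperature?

Counting bases: G=8, C=4, A=4, T=5
So N_AT = 9 and N_GC = 12.
Tm = 2(9) + 4(12) = 18 + 48 = 66°C

66°C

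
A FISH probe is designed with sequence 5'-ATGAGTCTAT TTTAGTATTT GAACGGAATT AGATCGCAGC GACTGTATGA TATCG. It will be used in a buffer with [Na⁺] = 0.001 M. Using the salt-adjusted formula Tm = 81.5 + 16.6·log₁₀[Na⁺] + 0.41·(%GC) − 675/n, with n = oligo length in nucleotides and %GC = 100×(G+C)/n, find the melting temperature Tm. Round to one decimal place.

Length n = 55. C=7, A=16, T=19, G=13
G+C = 20, so %GC = 20/55 × 100 = 36.364%
Salt term: 16.6 × (-3) = -49.8
GC term: 0.41 × 36.364 = 14.909; length term: −675/55 = −12.273
Tm = 81.5 + (-49.8) + 14.909 − 12.273 = 34.336 → 34.3°C

34.3°C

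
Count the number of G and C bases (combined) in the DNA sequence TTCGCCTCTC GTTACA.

Base counts: T=6, C=6, A=2, G=2
G+C = 2 + 6 = 8

8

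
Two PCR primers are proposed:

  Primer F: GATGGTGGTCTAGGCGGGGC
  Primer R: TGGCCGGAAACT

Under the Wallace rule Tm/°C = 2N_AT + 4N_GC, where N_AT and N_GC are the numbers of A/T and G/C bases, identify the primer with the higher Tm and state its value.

Primer F, 68°C

Primer F: A+T=6, G+C=14 → Tm = 2(6)+4(14) = 68°C
Primer R: A+T=5, G+C=7 → Tm = 2(5)+4(7) = 38°C
68°C vs 38°C → primer F is higher.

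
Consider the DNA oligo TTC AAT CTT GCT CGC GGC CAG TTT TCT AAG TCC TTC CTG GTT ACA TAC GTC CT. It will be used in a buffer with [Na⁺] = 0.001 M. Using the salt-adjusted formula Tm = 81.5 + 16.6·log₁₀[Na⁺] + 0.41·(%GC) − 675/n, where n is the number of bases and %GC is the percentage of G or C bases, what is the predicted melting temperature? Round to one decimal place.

Length n = 53. Scanning the sequence gives A=8, C=16, T=20, G=9.
G+C = 25, so %GC = 25/53 × 100 = 47.17%
Salt term: 16.6 × (-3) = -49.8
GC term: 0.41 × 47.17 = 19.34; length term: −675/53 = −12.736
Tm = 81.5 + (-49.8) + 19.34 − 12.736 = 38.304 → 38.3°C

38.3°C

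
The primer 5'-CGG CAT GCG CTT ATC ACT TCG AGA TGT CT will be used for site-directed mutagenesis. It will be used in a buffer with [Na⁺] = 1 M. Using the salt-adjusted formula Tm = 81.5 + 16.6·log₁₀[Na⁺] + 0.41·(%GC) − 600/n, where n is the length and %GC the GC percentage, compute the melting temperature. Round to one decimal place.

82.0°C

Length n = 29. C=8, T=9, A=5, G=7
G+C = 15, so %GC = 15/29 × 100 = 51.724%
Salt term: 16.6 × (0) = 0
GC term: 0.41 × 51.724 = 21.207; length term: −600/29 = −20.69
Tm = 81.5 + (0) + 21.207 − 20.69 = 82.017 → 82.0°C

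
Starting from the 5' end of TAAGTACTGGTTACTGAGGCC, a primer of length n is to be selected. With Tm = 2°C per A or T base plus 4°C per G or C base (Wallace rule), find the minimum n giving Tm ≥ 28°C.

First 9 bases: TAAGTACTG → Tm = 24°C (< 28°C)
First 10 bases: TAAGTACTGG → Tm = 28°C (≥ 28°C)
Since every base adds ≥2°C, Tm only increases with n, so the threshold is first crossed at n = 10.

n = 10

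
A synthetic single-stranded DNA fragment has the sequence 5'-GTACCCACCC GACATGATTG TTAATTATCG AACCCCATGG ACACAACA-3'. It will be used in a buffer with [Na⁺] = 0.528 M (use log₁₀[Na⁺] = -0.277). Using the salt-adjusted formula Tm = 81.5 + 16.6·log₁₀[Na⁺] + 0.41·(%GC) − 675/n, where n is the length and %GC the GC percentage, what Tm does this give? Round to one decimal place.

Length n = 48. Scanning the sequence gives A=16, G=7, C=15, T=10.
G+C = 22, so %GC = 22/48 × 100 = 45.833%
Salt term: 16.6 × (-0.277) = -4.598
GC term: 0.41 × 45.833 = 18.792; length term: −675/48 = −14.062
Tm = 81.5 + (-4.598) + 18.792 − 14.062 = 81.632 → 81.6°C

81.6°C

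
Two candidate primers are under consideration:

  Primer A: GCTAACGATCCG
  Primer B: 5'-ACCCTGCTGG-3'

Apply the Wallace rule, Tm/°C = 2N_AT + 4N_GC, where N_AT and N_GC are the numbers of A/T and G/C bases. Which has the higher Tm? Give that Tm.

Primer A, 38°C

Primer A: A+T=5, G+C=7 → Tm = 2(5)+4(7) = 38°C
Primer B: A+T=3, G+C=7 → Tm = 2(3)+4(7) = 34°C
38°C vs 34°C → primer A is higher.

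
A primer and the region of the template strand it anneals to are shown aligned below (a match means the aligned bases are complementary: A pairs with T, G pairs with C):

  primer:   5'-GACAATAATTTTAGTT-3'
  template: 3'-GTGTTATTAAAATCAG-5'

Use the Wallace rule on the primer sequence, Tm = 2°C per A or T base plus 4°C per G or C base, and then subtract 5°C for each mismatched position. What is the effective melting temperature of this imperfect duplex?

Primer base counts: A=6, T=7, G=2, C=1 → A+T=13, G+C=3
Perfect-match Tm = 2(13) + 4(3) = 26 + 12 = 38°C
Mismatches (positions where the bases are not complementary): 2 (at positions 1, 16)
Effective Tm = 38 − 2×5 = 38 − 10 = 28°C

28°C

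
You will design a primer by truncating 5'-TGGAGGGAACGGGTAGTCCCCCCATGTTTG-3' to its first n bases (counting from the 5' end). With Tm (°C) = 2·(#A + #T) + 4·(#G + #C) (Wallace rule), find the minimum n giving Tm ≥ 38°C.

First 11 bases: TGGAGGGAACG → Tm = 36°C (< 38°C)
First 12 bases: TGGAGGGAACGG → Tm = 40°C (≥ 38°C)
Each additional base adds 2°C (A/T) or 4°C (G/C), so Tm is non-decreasing in n; n = 12 is the first length to reach 38°C.

n = 12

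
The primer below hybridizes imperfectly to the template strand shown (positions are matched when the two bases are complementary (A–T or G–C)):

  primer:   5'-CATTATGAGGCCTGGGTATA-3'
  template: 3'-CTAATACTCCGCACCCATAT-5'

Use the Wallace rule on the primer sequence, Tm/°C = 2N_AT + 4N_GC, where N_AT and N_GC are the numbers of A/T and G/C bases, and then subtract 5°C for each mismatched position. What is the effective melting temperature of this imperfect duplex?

Primer base counts: A=5, T=6, G=6, C=3 → A+T=11, G+C=9
Perfect-match Tm = 2(11) + 4(9) = 22 + 36 = 58°C
Mismatches (positions where the bases are not complementary): 2 (at positions 1, 12)
Effective Tm = 58 − 2×5 = 58 − 10 = 48°C

48°C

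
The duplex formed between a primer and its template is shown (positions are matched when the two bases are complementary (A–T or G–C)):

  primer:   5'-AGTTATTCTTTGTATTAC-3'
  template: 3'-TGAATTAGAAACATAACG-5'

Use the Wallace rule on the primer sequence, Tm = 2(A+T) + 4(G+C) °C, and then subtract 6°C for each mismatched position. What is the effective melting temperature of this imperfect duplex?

Primer base counts: A=4, T=10, G=2, C=2 → A+T=14, G+C=4
Perfect-match Tm = 2(14) + 4(4) = 28 + 16 = 44°C
Mismatches (positions where the bases are not complementary): 3 (at positions 2, 6, 17)
Effective Tm = 44 − 3×6 = 44 − 18 = 26°C

26°C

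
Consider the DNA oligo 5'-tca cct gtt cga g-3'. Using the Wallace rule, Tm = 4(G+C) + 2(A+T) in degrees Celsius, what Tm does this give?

40°C

Counting bases: C=4, G=3, T=4, A=2
A+T = 6, G+C = 7
Tm = 4·7 + 2·6 = 28 + 12 = 40°C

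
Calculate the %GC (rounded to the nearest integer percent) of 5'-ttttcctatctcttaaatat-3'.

Base counts: C=4, G=0, A=5, T=11
G+C = 0 + 4 = 4 out of 20 bases
%GC = 4/20 × 100 = 20% ≈ 20%

20%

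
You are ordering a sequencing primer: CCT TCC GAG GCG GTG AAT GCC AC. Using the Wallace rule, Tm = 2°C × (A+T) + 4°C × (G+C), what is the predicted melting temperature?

Base counts: C=8, A=4, G=7, T=4
AT pairs contribute 8, GC pairs contribute 15.
Tm = 2×8 + 4×15 = 76°C

76°C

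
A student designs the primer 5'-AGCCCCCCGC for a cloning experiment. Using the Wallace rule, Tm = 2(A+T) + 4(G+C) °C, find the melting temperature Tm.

Counting bases: T=0, G=2, A=1, C=7
So N_AT = 1 and N_GC = 9.
Tm = 4·9 + 2·1 = 36 + 2 = 38°C

38°C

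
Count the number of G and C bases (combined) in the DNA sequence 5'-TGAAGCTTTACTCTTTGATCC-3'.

Scanning the sequence gives A=4, C=5, T=9, G=3.
G+C = 3 + 5 = 8

8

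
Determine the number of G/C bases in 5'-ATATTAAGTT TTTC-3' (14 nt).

2

C=1, G=1, T=8, A=4
G+C = 1 + 1 = 2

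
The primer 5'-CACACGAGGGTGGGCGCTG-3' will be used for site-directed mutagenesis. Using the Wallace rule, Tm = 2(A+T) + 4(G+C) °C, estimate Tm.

Counting bases: C=5, G=9, A=3, T=2
AT pairs contribute 5, GC pairs contribute 14.
Tm = 2×5 + 4×14 = 66°C

66°C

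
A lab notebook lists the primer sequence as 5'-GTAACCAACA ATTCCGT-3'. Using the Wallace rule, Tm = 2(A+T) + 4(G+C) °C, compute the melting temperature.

Base counts: T=4, G=2, A=6, C=5
AT pairs contribute 10, GC pairs contribute 7.
Tm = 2(10) + 4(7) = 20 + 28 = 48°C

48°C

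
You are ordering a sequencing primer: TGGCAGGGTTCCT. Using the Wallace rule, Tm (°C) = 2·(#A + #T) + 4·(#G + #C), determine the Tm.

42°C

Scanning the sequence gives T=4, G=5, C=3, A=1.
AT pairs contribute 5, GC pairs contribute 8.
Tm = 2(5) + 4(8) = 10 + 32 = 42°C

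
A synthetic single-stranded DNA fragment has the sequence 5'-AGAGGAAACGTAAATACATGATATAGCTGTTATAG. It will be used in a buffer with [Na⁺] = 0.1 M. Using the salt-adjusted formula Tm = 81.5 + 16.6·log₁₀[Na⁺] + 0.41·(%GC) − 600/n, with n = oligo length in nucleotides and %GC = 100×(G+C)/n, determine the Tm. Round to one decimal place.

Length n = 35. Scanning the sequence gives T=9, A=15, C=3, G=8.
G+C = 11, so %GC = 11/35 × 100 = 31.429%
Salt term: 16.6 × (-1) = -16.6
GC term: 0.41 × 31.429 = 12.886; length term: −600/35 = −17.143
Tm = 81.5 + (-16.6) + 12.886 − 17.143 = 60.643 → 60.6°C

60.6°C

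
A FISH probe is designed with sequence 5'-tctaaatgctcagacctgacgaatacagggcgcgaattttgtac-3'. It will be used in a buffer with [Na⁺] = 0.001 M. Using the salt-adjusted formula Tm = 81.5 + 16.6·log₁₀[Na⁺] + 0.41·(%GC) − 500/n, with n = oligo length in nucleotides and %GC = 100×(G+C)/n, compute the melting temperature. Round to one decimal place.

39.0°C

Length n = 44. Counting bases: G=10, C=10, T=11, A=13
G+C = 20, so %GC = 20/44 × 100 = 45.455%
Salt term: 16.6 × (-3) = -49.8
GC term: 0.41 × 45.455 = 18.637; length term: −500/44 = −11.364
Tm = 81.5 + (-49.8) + 18.637 − 11.364 = 38.973 → 39.0°C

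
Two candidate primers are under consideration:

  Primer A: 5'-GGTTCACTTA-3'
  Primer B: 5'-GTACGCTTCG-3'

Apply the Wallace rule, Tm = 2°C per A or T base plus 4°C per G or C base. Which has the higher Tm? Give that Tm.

Primer A: A+T=6, G+C=4 → Tm = 2(6)+4(4) = 28°C
Primer B: A+T=4, G+C=6 → Tm = 2(4)+4(6) = 32°C
28°C vs 32°C → primer B is higher.

Primer B, 32°C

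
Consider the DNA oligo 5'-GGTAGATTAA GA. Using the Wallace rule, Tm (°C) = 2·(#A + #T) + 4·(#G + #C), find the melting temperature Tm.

32°C

Counting bases: A=5, C=0, T=3, G=4
AT pairs contribute 8, GC pairs contribute 4.
Tm = 4·4 + 2·8 = 16 + 16 = 32°C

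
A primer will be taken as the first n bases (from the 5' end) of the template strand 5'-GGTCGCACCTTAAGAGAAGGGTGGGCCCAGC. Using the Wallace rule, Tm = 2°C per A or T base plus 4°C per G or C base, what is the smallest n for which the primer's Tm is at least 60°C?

n = 20

First 19 bases: GGTCGCACCTTAAGAGAAG → Tm = 58°C (< 60°C)
First 20 bases: GGTCGCACCTTAAGAGAAGG → Tm = 62°C (≥ 60°C)
Since every base adds ≥2°C, Tm only increases with n, so the threshold is first crossed at n = 20.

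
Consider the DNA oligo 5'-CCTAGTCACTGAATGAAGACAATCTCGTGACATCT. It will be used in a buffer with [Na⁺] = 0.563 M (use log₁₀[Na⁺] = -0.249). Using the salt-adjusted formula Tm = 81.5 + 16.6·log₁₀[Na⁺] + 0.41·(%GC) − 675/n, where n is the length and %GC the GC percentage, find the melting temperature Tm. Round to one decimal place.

75.7°C

Length n = 35. Counting bases: A=11, C=9, G=6, T=9
G+C = 15, so %GC = 15/35 × 100 = 42.857%
Salt term: 16.6 × (-0.249) = -4.133
GC term: 0.41 × 42.857 = 17.571; length term: −675/35 = −19.286
Tm = 81.5 + (-4.133) + 17.571 − 19.286 = 75.652 → 75.7°C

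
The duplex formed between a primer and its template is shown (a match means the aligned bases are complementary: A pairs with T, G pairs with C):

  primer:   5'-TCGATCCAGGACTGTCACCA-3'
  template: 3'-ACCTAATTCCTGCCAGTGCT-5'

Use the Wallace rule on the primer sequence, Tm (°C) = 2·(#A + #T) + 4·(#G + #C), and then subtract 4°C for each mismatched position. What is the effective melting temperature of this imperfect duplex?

Primer base counts: A=5, T=4, G=4, C=7 → A+T=9, G+C=11
Perfect-match Tm = 2(9) + 4(11) = 18 + 44 = 62°C
Mismatches (positions where the bases are not complementary): 5 (at positions 2, 6, 7, 13, 19)
Effective Tm = 62 − 5×4 = 62 − 20 = 42°C

42°C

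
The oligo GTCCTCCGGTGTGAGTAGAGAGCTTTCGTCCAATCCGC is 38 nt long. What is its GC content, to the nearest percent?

Base counts: A=6, G=11, C=11, T=10
G+C = 11 + 11 = 22 out of 38 bases
%GC = 22/38 × 100 = 57.89% ≈ 58%

58%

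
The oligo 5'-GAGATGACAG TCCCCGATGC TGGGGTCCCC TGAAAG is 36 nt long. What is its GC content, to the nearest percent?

Scanning the sequence gives G=12, A=8, T=6, C=10.
G+C = 12 + 10 = 22 out of 36 bases
%GC = 22/36 × 100 = 61.11% ≈ 61%

61%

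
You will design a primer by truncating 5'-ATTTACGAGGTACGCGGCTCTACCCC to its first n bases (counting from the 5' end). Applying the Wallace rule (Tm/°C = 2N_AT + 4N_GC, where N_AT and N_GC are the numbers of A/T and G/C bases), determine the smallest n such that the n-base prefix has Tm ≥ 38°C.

n = 14

First 13 bases: ATTTACGAGGTAC → Tm = 36°C (< 38°C)
First 14 bases: ATTTACGAGGTACG → Tm = 40°C (≥ 38°C)
Since every base adds ≥2°C, Tm only increases with n, so the threshold is first crossed at n = 14.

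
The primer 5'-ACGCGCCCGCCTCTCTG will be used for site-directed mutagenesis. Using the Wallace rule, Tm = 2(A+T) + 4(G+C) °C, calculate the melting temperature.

60°C

Scanning the sequence gives C=9, A=1, T=3, G=4.
AT pairs contribute 4, GC pairs contribute 13.
Tm = 4·13 + 2·4 = 52 + 8 = 60°C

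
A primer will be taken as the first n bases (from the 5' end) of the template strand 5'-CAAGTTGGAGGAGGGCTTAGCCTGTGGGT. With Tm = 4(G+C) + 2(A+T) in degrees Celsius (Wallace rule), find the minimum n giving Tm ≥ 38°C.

n = 13

First 12 bases: CAAGTTGGAGGA → Tm = 36°C (< 38°C)
First 13 bases: CAAGTTGGAGGAG → Tm = 40°C (≥ 38°C)
Since every base adds ≥2°C, Tm only increases with n, so the threshold is first crossed at n = 13.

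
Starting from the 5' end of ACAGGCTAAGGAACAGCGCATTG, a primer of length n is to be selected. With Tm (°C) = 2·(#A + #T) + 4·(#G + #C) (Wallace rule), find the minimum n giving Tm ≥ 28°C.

First 9 bases: ACAGGCTAA → Tm = 26°C (< 28°C)
First 10 bases: ACAGGCTAAG → Tm = 30°C (≥ 28°C)
Each additional base adds 2°C (A/T) or 4°C (G/C), so Tm is non-decreasing in n; n = 10 is the first length to reach 28°C.

n = 10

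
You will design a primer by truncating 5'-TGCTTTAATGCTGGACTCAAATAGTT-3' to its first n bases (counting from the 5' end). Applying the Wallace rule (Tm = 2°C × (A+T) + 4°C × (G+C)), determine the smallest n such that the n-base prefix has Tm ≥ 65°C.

n = 24

First 23 bases: TGCTTTAATGCTGGACTCAAATA → Tm = 62°C (< 65°C)
First 24 bases: TGCTTTAATGCTGGACTCAAATAG → Tm = 66°C (≥ 65°C)
Since every base adds ≥2°C, Tm only increases with n, so the threshold is first crossed at n = 24.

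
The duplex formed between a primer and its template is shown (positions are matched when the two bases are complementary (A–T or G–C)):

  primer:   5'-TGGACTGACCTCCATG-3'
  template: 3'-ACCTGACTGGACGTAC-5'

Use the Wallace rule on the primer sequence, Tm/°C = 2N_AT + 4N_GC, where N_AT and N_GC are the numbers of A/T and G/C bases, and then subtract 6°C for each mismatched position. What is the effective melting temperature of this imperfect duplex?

Primer base counts: A=3, T=4, G=4, C=5 → A+T=7, G+C=9
Perfect-match Tm = 2(7) + 4(9) = 14 + 36 = 50°C
Mismatches (positions where the bases are not complementary): 1 (at position 12)
Effective Tm = 50 − 1×6 = 50 − 6 = 44°C

44°C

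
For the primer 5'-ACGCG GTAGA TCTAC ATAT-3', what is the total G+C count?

8

Scanning the sequence gives C=4, A=6, G=4, T=5.
Total G or C: 4 + 4 = 8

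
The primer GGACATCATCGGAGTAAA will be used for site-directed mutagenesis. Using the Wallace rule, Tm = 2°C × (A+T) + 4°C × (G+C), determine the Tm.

Base counts: C=3, G=5, T=3, A=7
A+T = 10, G+C = 8
Tm = 2×10 + 4×8 = 52°C

52°C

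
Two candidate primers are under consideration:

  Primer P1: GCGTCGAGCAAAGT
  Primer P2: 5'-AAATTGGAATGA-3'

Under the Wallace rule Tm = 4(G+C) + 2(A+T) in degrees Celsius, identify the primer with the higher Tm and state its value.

Primer P1, 44°C

Primer P1: A+T=6, G+C=8 → Tm = 2(6)+4(8) = 44°C
Primer P2: A+T=9, G+C=3 → Tm = 2(9)+4(3) = 30°C
44°C vs 30°C → primer P1 is higher.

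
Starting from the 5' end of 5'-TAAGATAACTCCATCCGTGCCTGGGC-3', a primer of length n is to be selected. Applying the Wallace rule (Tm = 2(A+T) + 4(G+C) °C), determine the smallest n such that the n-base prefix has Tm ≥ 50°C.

First 17 bases: TAAGATAACTCCATCCG → Tm = 48°C (< 50°C)
First 18 bases: TAAGATAACTCCATCCGT → Tm = 50°C (≥ 50°C)
Each additional base adds 2°C (A/T) or 4°C (G/C), so Tm is non-decreasing in n; n = 18 is the first length to reach 50°C.

n = 18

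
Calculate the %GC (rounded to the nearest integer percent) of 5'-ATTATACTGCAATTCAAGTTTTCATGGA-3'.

Base counts: C=4, T=11, A=9, G=4
G+C = 4 + 4 = 8 out of 28 bases
%GC = 8/28 × 100 = 28.57% ≈ 29%

29%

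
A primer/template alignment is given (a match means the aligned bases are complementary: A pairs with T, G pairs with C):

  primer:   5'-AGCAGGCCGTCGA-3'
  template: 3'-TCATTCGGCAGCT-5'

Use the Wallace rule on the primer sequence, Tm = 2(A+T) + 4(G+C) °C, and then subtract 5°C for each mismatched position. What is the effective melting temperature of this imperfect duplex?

Primer base counts: A=3, T=1, G=5, C=4 → A+T=4, G+C=9
Perfect-match Tm = 2(4) + 4(9) = 8 + 36 = 44°C
Mismatches (positions where the bases are not complementary): 2 (at positions 3, 5)
Effective Tm = 44 − 2×5 = 44 − 10 = 34°C

34°C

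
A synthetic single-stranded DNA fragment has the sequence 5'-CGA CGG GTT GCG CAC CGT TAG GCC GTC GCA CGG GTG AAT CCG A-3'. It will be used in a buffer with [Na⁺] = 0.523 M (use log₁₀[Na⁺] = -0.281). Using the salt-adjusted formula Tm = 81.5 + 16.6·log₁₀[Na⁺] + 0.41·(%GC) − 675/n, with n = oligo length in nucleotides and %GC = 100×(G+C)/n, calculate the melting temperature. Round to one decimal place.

88.8°C

Length n = 43. A=7, C=13, G=16, T=7
G+C = 29, so %GC = 29/43 × 100 = 67.442%
Salt term: 16.6 × (-0.281) = -4.665
GC term: 0.41 × 67.442 = 27.651; length term: −675/43 = −15.698
Tm = 81.5 + (-4.665) + 27.651 − 15.698 = 88.788 → 88.8°C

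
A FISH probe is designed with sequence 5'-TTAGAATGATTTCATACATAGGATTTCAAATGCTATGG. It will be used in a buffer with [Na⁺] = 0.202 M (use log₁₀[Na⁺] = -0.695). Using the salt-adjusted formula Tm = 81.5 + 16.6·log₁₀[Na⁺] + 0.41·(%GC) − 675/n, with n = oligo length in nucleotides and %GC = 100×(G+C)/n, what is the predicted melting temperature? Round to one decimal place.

Length n = 38. Base counts: G=7, T=14, C=4, A=13
G+C = 11, so %GC = 11/38 × 100 = 28.947%
Salt term: 16.6 × (-0.695) = -11.537
GC term: 0.41 × 28.947 = 11.868; length term: −675/38 = −17.763
Tm = 81.5 + (-11.537) + 11.868 − 17.763 = 64.068 → 64.1°C

64.1°C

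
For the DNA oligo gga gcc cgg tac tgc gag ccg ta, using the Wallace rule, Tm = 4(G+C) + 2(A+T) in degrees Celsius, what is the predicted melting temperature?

Counting bases: T=3, G=9, A=4, C=7
AT pairs contribute 7, GC pairs contribute 16.
Tm = 2(7) + 4(16) = 14 + 64 = 78°C

78°C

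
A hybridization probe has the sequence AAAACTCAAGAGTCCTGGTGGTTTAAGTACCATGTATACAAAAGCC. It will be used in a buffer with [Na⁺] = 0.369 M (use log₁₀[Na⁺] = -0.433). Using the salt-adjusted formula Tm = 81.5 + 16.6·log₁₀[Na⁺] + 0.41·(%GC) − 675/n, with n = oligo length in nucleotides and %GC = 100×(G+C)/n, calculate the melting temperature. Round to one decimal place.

75.7°C

Length n = 46. Base counts: A=17, G=9, T=11, C=9
G+C = 18, so %GC = 18/46 × 100 = 39.13%
Salt term: 16.6 × (-0.433) = -7.188
GC term: 0.41 × 39.13 = 16.043; length term: −675/46 = −14.674
Tm = 81.5 + (-7.188) + 16.043 − 14.674 = 75.681 → 75.7°C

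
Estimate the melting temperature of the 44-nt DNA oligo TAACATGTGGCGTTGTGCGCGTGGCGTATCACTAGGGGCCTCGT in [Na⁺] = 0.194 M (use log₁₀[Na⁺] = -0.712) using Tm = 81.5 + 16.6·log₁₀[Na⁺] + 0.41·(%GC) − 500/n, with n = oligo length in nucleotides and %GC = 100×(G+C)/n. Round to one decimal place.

82.5°C

Length n = 44. C=10, G=16, T=12, A=6
G+C = 26, so %GC = 26/44 × 100 = 59.091%
Salt term: 16.6 × (-0.712) = -11.819
GC term: 0.41 × 59.091 = 24.227; length term: −500/44 = −11.364
Tm = 81.5 + (-11.819) + 24.227 − 11.364 = 82.544 → 82.5°C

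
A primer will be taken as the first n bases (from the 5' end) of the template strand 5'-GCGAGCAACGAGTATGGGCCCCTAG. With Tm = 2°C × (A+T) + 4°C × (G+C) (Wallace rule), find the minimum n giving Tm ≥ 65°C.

First 19 bases: GCGAGCAACGAGTATGGGC → Tm = 62°C (< 65°C)
First 20 bases: GCGAGCAACGAGTATGGGCC → Tm = 66°C (≥ 65°C)
Since every base adds ≥2°C, Tm only increases with n, so the threshold is first crossed at n = 20.

n = 20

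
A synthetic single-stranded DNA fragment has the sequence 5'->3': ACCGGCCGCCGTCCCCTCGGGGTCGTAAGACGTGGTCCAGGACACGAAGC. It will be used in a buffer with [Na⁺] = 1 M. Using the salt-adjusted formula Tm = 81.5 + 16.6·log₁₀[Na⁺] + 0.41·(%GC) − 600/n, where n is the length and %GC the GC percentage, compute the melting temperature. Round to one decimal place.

98.2°C

Length n = 50. Scanning the sequence gives C=18, T=6, G=17, A=9.
G+C = 35, so %GC = 35/50 × 100 = 70%
Salt term: 16.6 × (0) = 0
GC term: 0.41 × 70 = 28.7; length term: −600/50 = −12
Tm = 81.5 + (0) + 28.7 − 12 = 98.2 → 98.2°C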